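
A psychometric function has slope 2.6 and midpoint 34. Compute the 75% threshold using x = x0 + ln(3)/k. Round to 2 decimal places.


At P = 0.75: 0.75 = 1/(1 + e^(-k*(x-x0)))
Solving: e^(-k*(x-x0)) = 1/3
x = x0 + ln(3)/k
ln(3) = 1.0986
x = 34 + 1.0986/2.6
= 34 + 0.4225
= 34.42


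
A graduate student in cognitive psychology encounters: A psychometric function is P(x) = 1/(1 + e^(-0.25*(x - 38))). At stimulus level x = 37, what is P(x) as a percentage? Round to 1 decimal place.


P(x) = 1/(1 + e^(-0.25*(37 - 38)))
Exponent = -0.25 * -1 = 0.25
e^(0.25) = 1.284025
P = 1/(1 + 1.284025) = 0.437824
Percentage = 43.8


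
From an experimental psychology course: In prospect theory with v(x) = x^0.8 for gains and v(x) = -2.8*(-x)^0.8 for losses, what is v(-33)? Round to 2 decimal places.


Since x = -33 < 0, use v(x) = -lambda*(-x)^alpha
(-x) = 33
33^0.8 = 16.3988
v(-33) = -2.8 * 16.3988
= -45.92


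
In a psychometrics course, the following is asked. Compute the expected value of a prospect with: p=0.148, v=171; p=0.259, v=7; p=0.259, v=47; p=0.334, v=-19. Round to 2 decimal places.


EU = sum(p_i * v_i)
0.148 * 171 = 25.308
0.259 * 7 = 1.813
0.259 * 47 = 12.173
0.334 * -19 = -6.346
EU = 25.308 + 1.813 + 12.173 + -6.346
= 32.95


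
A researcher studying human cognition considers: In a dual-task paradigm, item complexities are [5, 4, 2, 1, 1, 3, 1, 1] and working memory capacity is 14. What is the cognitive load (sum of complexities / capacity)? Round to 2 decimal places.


Total complexity = 5 + 4 + 2 + 1 + 1 + 3 + 1 + 1 = 18
Load = total / capacity = 18 / 14
= 1.29


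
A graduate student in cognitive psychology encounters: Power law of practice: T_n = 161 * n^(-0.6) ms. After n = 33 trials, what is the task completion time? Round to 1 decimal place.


T_n = 161 * 33^(-0.6)
33^(-0.6) = 0.122713
T_n = 161 * 0.122713
= 19.8 ms


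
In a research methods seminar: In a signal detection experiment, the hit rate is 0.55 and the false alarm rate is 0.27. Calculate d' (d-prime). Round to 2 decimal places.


d' = z(HR) - z(FAR)
z(0.55) = 0.1257
z(0.27) = -0.6128
d' = 0.1257 - -0.6128
= 0.74


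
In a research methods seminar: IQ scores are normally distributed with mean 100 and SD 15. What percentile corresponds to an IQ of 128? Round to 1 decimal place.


z = (IQ - mean) / SD
z = (128 - 100) / 15 = 1.8667
Percentile = Phi(1.8667) * 100
Phi(1.8667) = 0.969028
= 96.9


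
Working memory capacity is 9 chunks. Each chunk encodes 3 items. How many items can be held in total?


Total items = chunks * items_per_chunk
= 9 * 3
= 27


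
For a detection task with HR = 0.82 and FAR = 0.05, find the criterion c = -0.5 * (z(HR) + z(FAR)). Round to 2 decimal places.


c = -0.5 * (z(HR) + z(FAR))
z(0.82) = 0.9154
z(0.05) = -1.6449
c = -0.5 * (0.9154 + -1.6449)
= -0.5 * -0.7295
= 0.36


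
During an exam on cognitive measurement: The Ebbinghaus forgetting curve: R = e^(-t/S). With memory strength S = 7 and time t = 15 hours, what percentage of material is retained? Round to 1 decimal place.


R = e^(-t/S)
-t/S = -15/7 = -2.142857
R = e^(-2.142857) = 0.117319
Percentage = 0.117319 * 100
= 11.7


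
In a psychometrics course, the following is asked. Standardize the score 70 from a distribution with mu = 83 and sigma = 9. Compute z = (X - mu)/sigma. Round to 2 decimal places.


z = (X - mu) / sigma
= (70 - 83) / 9
= -13 / 9
= -1.44


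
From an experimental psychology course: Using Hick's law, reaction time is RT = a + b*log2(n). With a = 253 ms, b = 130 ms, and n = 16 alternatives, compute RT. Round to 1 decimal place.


RT = 253 + 130 * log2(16)
log2(16) = 4.0
RT = 253 + 130 * 4.0
= 253 + 520.0
= 773.0 ms


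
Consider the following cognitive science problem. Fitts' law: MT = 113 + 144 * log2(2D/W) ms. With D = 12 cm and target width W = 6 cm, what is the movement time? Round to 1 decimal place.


MT = 113 + 144 * log2(2*12/6)
2D/W = 4.0
log2(4.0) = 2.0
MT = 113 + 144 * 2.0
= 401.0 ms


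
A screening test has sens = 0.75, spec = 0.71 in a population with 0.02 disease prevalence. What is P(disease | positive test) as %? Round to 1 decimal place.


PPV = (sens * prev) / (sens * prev + (1-spec) * (1-prev))
Numerator = 0.75 * 0.02 = 0.015
P(positive and no disease) = (1 - spec) * (1 - prev) = (1 - 0.71) * (1 - 0.02) = 0.2842
Denominator = 0.015 + 0.2842 = 0.2992
PPV = 0.015 / 0.2992 = 0.050134
As percentage = 5.0


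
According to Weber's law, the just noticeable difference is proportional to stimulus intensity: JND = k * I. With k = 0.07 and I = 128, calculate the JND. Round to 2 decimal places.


JND = k * I
JND = 0.07 * 128
= 8.96


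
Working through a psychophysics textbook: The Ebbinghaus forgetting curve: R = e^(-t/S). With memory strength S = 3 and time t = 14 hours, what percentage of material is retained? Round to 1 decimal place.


R = e^(-t/S)
-t/S = -14/3 = -4.666667
R = e^(-4.666667) = 0.009404
Percentage = 0.009404 * 100
= 0.9


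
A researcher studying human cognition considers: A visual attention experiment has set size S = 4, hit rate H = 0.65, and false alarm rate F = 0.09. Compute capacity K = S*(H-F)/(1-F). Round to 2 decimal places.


K = S * (H - F) / (1 - F)
H - F = 0.56
1 - F = 0.91
K = 4 * 0.56 / 0.91
= 2.46


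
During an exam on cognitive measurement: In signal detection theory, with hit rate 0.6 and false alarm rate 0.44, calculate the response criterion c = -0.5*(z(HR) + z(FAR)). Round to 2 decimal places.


c = -0.5 * (z(HR) + z(FAR))
z(0.6) = 0.2533
z(0.44) = -0.151
c = -0.5 * (0.2533 + -0.151)
= -0.5 * 0.1023
= -0.05


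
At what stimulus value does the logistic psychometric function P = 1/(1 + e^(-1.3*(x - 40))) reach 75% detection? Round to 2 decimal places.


At P = 0.75: 0.75 = 1/(1 + e^(-k*(x-x0)))
Solving: e^(-k*(x-x0)) = 1/3
x = x0 + ln(3)/k
ln(3) = 1.0986
x = 40 + 1.0986/1.3
= 40 + 0.8451
= 40.85


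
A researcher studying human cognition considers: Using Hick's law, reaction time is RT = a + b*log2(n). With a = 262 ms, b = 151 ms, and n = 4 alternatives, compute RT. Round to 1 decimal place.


RT = 262 + 151 * log2(4)
log2(4) = 2.0
RT = 262 + 151 * 2.0
= 262 + 302.0
= 564.0 ms


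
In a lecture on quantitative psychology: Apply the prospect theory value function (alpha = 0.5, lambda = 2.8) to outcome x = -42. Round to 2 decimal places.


Since x = -42 < 0, use v(x) = -lambda*(-x)^alpha
(-x) = 42
42^0.5 = 6.4807
v(-42) = -2.8 * 6.4807
= -18.15


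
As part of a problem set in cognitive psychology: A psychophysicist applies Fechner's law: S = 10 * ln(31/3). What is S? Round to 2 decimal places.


S = 10 * ln(31/3)
I/I0 = 10.333333
ln(10.333333) = 2.3354
S = 10 * 2.3354
= 23.35


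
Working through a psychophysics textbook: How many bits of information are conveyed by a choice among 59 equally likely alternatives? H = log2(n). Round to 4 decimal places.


H = log2(n)
H = log2(59)
= 5.8826


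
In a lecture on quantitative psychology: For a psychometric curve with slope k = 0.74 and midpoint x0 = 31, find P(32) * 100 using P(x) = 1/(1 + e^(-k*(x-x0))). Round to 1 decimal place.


P(x) = 1/(1 + e^(-0.74*(32 - 31)))
Exponent = -0.74 * 1 = -0.74
e^(-0.74) = 0.477114
P = 1/(1 + 0.477114) = 0.676996
Percentage = 67.7


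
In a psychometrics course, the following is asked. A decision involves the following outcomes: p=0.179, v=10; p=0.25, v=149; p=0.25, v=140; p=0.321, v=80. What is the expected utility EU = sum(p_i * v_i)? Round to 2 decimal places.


EU = sum(p_i * v_i)
0.179 * 10 = 1.79
0.25 * 149 = 37.25
0.25 * 140 = 35.0
0.321 * 80 = 25.68
EU = 1.79 + 37.25 + 35.0 + 25.68
= 99.72


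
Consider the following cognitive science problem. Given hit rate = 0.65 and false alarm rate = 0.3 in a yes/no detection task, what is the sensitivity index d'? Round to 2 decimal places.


d' = z(HR) - z(FAR)
z(0.65) = 0.3853
z(0.3) = -0.5244
d' = 0.3853 - -0.5244
= 0.91


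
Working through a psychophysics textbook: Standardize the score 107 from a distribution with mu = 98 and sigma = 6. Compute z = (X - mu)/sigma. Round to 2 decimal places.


z = (X - mu) / sigma
= (107 - 98) / 6
= 9 / 6
= 1.50


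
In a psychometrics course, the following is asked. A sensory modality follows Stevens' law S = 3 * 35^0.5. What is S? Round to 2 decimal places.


S = 3 * 35^0.5
35^0.5 = 5.9161
S = 3 * 5.9161
= 17.75


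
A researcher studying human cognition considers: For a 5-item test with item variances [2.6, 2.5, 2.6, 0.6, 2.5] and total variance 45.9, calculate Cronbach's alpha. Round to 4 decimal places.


alpha = (k/(k-1)) * (1 - sum(s_i^2)/s_total^2)
sum(item variances) = 10.8
k/(k-1) = 5/4 = 1.25
1 - 10.8/45.9 = 1 - 0.235294 = 0.764706
alpha = 1.25 * 0.764706
= 0.9559


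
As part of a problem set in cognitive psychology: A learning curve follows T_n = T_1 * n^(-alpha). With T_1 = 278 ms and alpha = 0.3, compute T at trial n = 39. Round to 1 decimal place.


T_n = 278 * 39^(-0.3)
39^(-0.3) = 0.333181
T_n = 278 * 0.333181
= 92.6 ms


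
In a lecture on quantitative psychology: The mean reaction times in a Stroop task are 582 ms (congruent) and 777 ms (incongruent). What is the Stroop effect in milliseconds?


Stroop effect = RT(incongruent) - RT(congruent)
= 777 - 582
= 195 ms


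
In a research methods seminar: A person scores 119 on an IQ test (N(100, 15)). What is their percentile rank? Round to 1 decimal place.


z = (IQ - mean) / SD
z = (119 - 100) / 15 = 1.2667
Percentile = Phi(1.2667) * 100
Phi(1.2667) = 0.897369
= 89.7


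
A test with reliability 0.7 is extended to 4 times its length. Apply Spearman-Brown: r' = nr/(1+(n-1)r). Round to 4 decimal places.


r_new = n*r / (1 + (n-1)*r)
Numerator = 4 * 0.7 = 2.8
Denominator = 1 + 3 * 0.7 = 3.1
r_new = 2.8 / 3.1
= 0.9032


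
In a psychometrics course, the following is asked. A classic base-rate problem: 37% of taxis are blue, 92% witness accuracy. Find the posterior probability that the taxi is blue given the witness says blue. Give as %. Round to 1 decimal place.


P(blue | says blue) = P(says blue | blue)*P(blue) / [P(says blue | blue)*P(blue) + P(says blue | not blue)*P(not blue)]
Numerator = 0.92 * 0.37 = 0.3404
False identification = 0.08 * 0.63 = 0.0504
P = 0.3404 / (0.3404 + 0.0504)
= 0.3404 / 0.3908
As percentage = 87.1


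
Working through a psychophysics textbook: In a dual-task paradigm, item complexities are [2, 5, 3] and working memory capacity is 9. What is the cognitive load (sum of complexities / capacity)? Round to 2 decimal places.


Total complexity = 2 + 5 + 3 = 10
Load = total / capacity = 10 / 9
= 1.11


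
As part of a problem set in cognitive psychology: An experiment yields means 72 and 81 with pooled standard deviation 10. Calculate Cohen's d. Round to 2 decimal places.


Cohen's d = (M1 - M2) / S_pooled
= (72 - 81) / 10
= -9 / 10
= -0.90


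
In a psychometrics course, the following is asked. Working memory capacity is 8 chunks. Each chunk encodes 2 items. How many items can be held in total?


Total items = chunks * items_per_chunk
= 8 * 2
= 16


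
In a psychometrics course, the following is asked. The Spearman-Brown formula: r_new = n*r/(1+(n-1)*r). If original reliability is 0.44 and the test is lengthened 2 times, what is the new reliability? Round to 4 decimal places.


r_new = n*r / (1 + (n-1)*r)
Numerator = 2 * 0.44 = 0.88
Denominator = 1 + 1 * 0.44 = 1.44
r_new = 0.88 / 1.44
= 0.6111


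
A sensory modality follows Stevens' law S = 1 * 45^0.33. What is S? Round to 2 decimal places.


S = 1 * 45^0.33
45^0.33 = 3.512
S = 1 * 3.512
= 3.51


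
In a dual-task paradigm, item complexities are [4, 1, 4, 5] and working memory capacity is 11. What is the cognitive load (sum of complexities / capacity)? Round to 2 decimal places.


Total complexity = 4 + 1 + 4 + 5 = 14
Load = total / capacity = 14 / 11
= 1.27


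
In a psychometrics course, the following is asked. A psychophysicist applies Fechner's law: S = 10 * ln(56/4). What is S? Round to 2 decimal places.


S = 10 * ln(56/4)
I/I0 = 14.0
ln(14.0) = 2.6391
S = 10 * 2.6391
= 26.39


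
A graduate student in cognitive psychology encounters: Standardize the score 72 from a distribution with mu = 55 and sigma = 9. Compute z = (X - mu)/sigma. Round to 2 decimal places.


z = (X - mu) / sigma
= (72 - 55) / 9
= 17 / 9
= 1.89


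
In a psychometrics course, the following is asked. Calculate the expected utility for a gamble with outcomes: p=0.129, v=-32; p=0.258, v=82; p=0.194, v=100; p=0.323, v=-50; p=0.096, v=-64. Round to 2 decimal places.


EU = sum(p_i * v_i)
0.129 * -32 = -4.128
0.258 * 82 = 21.156
0.194 * 100 = 19.4
0.323 * -50 = -16.15
0.096 * -64 = -6.144
EU = -4.128 + 21.156 + 19.4 + -16.15 + -6.144
= 14.13


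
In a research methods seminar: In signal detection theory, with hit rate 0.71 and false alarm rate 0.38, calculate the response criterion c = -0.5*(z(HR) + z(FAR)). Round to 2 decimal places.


c = -0.5 * (z(HR) + z(FAR))
z(0.71) = 0.5534
z(0.38) = -0.3055
c = -0.5 * (0.5534 + -0.3055)
= -0.5 * 0.2479
= -0.12


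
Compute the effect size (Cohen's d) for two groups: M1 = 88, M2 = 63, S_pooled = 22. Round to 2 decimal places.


Cohen's d = (M1 - M2) / S_pooled
= (88 - 63) / 22
= 25 / 22
= 1.14


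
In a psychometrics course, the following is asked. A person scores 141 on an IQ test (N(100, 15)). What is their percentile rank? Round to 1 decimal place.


z = (IQ - mean) / SD
z = (141 - 100) / 15 = 2.7333
Percentile = Phi(2.7333) * 100
Phi(2.7333) = 0.996865
= 99.7


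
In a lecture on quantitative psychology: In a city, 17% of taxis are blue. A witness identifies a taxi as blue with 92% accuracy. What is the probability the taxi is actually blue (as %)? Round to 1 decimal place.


P(blue | says blue) = P(says blue | blue)*P(blue) / [P(says blue | blue)*P(blue) + P(says blue | not blue)*P(not blue)]
Numerator = 0.92 * 0.17 = 0.1564
False identification = 0.08 * 0.83 = 0.0664
P = 0.1564 / (0.1564 + 0.0664)
= 0.1564 / 0.2228
As percentage = 70.2


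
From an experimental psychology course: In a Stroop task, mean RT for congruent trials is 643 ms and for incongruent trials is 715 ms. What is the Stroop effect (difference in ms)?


Stroop effect = RT(incongruent) - RT(congruent)
= 715 - 643
= 72 ms


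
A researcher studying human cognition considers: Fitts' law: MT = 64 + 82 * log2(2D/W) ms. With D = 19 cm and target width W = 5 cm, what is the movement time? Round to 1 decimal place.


MT = 64 + 82 * log2(2*19/5)
2D/W = 7.6
log2(7.6) = 2.926
MT = 64 + 82 * 2.926
= 303.9 ms


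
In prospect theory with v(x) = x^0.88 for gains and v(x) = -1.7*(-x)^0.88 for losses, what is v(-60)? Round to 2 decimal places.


Since x = -60 < 0, use v(x) = -lambda*(-x)^alpha
(-x) = 60
60^0.88 = 36.709
v(-60) = -1.7 * 36.709
= -62.41


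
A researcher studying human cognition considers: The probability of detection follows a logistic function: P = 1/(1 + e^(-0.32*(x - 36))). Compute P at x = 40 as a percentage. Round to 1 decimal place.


P(x) = 1/(1 + e^(-0.32*(40 - 36)))
Exponent = -0.32 * 4 = -1.28
e^(-1.28) = 0.278037
P = 1/(1 + 0.278037) = 0.78245
Percentage = 78.2


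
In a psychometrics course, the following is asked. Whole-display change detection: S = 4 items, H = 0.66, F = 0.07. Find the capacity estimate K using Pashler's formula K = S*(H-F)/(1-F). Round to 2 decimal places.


K = S * (H - F) / (1 - F)
H - F = 0.59
1 - F = 0.93
K = 4 * 0.59 / 0.93
= 2.54


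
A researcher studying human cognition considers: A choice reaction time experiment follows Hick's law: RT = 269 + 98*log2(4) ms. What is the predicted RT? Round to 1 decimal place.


RT = 269 + 98 * log2(4)
log2(4) = 2.0
RT = 269 + 98 * 2.0
= 269 + 196.0
= 465.0 ms


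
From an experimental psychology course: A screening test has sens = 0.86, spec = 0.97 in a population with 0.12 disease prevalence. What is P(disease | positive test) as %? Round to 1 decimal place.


PPV = (sens * prev) / (sens * prev + (1-spec) * (1-prev))
Numerator = 0.86 * 0.12 = 0.1032
P(positive and no disease) = (1 - spec) * (1 - prev) = (1 - 0.97) * (1 - 0.12) = 0.0264
Denominator = 0.1032 + 0.0264 = 0.1296
PPV = 0.1032 / 0.1296 = 0.796296
As percentage = 79.6


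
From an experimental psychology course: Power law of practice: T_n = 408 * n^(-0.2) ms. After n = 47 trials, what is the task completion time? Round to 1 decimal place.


T_n = 408 * 47^(-0.2)
47^(-0.2) = 0.462999
T_n = 408 * 0.462999
= 188.9 ms


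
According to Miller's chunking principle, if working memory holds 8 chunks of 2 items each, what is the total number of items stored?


Total items = chunks * items_per_chunk
= 8 * 2
= 16


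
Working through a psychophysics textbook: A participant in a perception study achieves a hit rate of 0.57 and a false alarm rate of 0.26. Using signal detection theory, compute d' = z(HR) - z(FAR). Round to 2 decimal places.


d' = z(HR) - z(FAR)
z(0.57) = 0.1764
z(0.26) = -0.6433
d' = 0.1764 - -0.6433
= 0.82


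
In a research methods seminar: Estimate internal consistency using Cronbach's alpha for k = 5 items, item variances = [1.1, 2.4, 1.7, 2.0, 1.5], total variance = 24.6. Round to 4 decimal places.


alpha = (k/(k-1)) * (1 - sum(s_i^2)/s_total^2)
sum(item variances) = 8.7
k/(k-1) = 5/4 = 1.25
1 - 8.7/24.6 = 1 - 0.353659 = 0.646341
alpha = 1.25 * 0.646341
= 0.8079


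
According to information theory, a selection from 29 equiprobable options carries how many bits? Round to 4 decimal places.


H = log2(n)
H = log2(29)
= 4.8580


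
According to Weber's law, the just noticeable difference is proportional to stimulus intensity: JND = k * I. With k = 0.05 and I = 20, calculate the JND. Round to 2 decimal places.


JND = k * I
JND = 0.05 * 20
= 1.00


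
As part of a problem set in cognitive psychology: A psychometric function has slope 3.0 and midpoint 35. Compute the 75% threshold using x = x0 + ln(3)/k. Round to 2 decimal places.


At P = 0.75: 0.75 = 1/(1 + e^(-k*(x-x0)))
Solving: e^(-k*(x-x0)) = 1/3
x = x0 + ln(3)/k
ln(3) = 1.0986
x = 35 + 1.0986/3.0
= 35 + 0.3662
= 35.37


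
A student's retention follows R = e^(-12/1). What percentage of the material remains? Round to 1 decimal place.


R = e^(-t/S)
-t/S = -12/1 = -12.0
R = e^(-12.0) = 6e-06
Percentage = 6e-06 * 100
= 0.0


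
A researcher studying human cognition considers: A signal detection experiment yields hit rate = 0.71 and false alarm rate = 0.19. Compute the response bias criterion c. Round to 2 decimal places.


c = -0.5 * (z(HR) + z(FAR))
z(0.71) = 0.5534
z(0.19) = -0.8779
c = -0.5 * (0.5534 + -0.8779)
= -0.5 * -0.3245
= 0.16


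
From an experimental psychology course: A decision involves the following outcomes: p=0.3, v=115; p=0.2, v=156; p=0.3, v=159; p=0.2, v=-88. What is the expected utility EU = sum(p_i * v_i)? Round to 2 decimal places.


EU = sum(p_i * v_i)
0.3 * 115 = 34.5
0.2 * 156 = 31.2
0.3 * 159 = 47.7
0.2 * -88 = -17.6
EU = 34.5 + 31.2 + 47.7 + -17.6
= 95.80


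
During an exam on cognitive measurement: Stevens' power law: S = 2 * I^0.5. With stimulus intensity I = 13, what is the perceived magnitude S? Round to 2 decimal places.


S = 2 * 13^0.5
13^0.5 = 3.6056
S = 2 * 3.6056
= 7.21


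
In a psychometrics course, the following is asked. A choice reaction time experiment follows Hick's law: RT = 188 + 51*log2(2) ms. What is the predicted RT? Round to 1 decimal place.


RT = 188 + 51 * log2(2)
log2(2) = 1.0
RT = 188 + 51 * 1.0
= 188 + 51.0
= 239.0 ms


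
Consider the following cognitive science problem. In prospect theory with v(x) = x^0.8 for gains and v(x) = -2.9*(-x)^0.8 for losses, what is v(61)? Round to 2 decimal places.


Since x = 61 >= 0, use v(x) = x^0.8
61^0.8 = 26.808
v(61) = 26.81


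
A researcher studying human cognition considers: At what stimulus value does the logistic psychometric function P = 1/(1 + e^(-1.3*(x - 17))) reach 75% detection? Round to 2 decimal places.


At P = 0.75: 0.75 = 1/(1 + e^(-k*(x-x0)))
Solving: e^(-k*(x-x0)) = 1/3
x = x0 + ln(3)/k
ln(3) = 1.0986
x = 17 + 1.0986/1.3
= 17 + 0.8451
= 17.85


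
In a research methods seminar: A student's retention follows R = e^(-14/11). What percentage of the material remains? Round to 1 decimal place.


R = e^(-t/S)
-t/S = -14/11 = -1.272727
R = e^(-1.272727) = 0.280067
Percentage = 0.280067 * 100
= 28.0


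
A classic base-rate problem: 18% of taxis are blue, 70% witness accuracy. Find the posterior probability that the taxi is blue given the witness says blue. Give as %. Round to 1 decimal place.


P(blue | says blue) = P(says blue | blue)*P(blue) / [P(says blue | blue)*P(blue) + P(says blue | not blue)*P(not blue)]
Numerator = 0.7 * 0.18 = 0.126
False identification = 0.3 * 0.82 = 0.246
P = 0.126 / (0.126 + 0.246)
= 0.126 / 0.372
As percentage = 33.9


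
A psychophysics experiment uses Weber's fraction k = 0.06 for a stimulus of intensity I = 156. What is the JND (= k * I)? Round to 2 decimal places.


JND = k * I
JND = 0.06 * 156
= 9.36


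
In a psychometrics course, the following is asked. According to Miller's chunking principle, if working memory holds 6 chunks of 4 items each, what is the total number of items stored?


Total items = chunks * items_per_chunk
= 6 * 4
= 24


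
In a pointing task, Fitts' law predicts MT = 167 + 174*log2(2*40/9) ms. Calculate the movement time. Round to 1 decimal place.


MT = 167 + 174 * log2(2*40/9)
2D/W = 8.888889
log2(8.888889) = 3.152
MT = 167 + 174 * 3.152
= 715.4 ms


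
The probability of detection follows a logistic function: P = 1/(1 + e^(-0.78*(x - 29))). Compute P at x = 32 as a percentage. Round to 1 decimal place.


P(x) = 1/(1 + e^(-0.78*(32 - 29)))
Exponent = -0.78 * 3 = -2.34
e^(-2.34) = 0.096328
P = 1/(1 + 0.096328) = 0.912136
Percentage = 91.2


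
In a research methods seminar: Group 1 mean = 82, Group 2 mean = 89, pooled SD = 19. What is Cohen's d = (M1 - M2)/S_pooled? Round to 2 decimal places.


Cohen's d = (M1 - M2) / S_pooled
= (82 - 89) / 19
= -7 / 19
= -0.37


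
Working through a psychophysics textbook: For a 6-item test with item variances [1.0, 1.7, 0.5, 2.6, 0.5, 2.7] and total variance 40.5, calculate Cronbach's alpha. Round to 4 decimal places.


alpha = (k/(k-1)) * (1 - sum(s_i^2)/s_total^2)
sum(item variances) = 9.0
k/(k-1) = 6/5 = 1.2
1 - 9.0/40.5 = 1 - 0.222222 = 0.777778
alpha = 1.2 * 0.777778
= 0.9333


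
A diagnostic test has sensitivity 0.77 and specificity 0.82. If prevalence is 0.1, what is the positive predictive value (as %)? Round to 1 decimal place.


PPV = (sens * prev) / (sens * prev + (1-spec) * (1-prev))
Numerator = 0.77 * 0.1 = 0.077
P(positive and no disease) = (1 - spec) * (1 - prev) = (1 - 0.82) * (1 - 0.1) = 0.162
Denominator = 0.077 + 0.162 = 0.239
PPV = 0.077 / 0.239 = 0.322176
As percentage = 32.2


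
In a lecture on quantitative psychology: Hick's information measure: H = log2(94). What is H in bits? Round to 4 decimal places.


H = log2(n)
H = log2(94)
= 6.5546


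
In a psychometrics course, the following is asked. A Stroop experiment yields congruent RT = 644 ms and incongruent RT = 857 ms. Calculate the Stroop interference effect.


Stroop effect = RT(incongruent) - RT(congruent)
= 857 - 644
= 213 ms


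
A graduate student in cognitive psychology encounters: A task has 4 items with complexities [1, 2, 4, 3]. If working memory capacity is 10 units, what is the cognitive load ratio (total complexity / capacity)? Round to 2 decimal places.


Total complexity = 1 + 2 + 4 + 3 = 10
Load = total / capacity = 10 / 10
= 1.00


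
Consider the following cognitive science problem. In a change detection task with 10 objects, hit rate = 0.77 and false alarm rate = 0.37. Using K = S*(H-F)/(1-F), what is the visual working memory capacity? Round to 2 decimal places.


K = S * (H - F) / (1 - F)
H - F = 0.4
1 - F = 0.63
K = 10 * 0.4 / 0.63
= 6.35


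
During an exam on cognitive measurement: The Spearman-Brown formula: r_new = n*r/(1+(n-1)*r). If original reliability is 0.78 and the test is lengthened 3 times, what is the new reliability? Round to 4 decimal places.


r_new = n*r / (1 + (n-1)*r)
Numerator = 3 * 0.78 = 2.34
Denominator = 1 + 2 * 0.78 = 2.56
r_new = 2.34 / 2.56
= 0.9141


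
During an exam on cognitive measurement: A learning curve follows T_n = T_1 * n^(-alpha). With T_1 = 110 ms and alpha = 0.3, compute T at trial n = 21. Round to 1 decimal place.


T_n = 110 * 21^(-0.3)
21^(-0.3) = 0.401175
T_n = 110 * 0.401175
= 44.1 ms


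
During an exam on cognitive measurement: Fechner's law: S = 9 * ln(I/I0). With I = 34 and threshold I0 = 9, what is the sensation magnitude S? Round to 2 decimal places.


S = 9 * ln(34/9)
I/I0 = 3.777778
ln(3.777778) = 1.3291
S = 9 * 1.3291
= 11.96


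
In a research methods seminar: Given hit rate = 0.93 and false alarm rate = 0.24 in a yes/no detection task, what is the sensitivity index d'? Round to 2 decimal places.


d' = z(HR) - z(FAR)
z(0.93) = 1.4758
z(0.24) = -0.7063
d' = 1.4758 - -0.7063
= 2.18


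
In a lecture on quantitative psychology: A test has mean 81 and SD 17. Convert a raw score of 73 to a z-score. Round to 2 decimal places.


z = (X - mu) / sigma
= (73 - 81) / 17
= -8 / 17
= -0.47


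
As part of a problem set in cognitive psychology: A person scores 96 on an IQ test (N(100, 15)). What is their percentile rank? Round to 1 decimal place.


z = (IQ - mean) / SD
z = (96 - 100) / 15 = -0.2667
Percentile = Phi(-0.2667) * 100
Phi(-0.2667) = 0.39485
= 39.5


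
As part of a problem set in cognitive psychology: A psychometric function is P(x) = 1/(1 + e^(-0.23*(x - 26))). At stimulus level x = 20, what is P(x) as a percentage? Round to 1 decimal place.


P(x) = 1/(1 + e^(-0.23*(20 - 26)))
Exponent = -0.23 * -6 = 1.38
e^(1.38) = 3.974902
P = 1/(1 + 3.974902) = 0.201009
Percentage = 20.1


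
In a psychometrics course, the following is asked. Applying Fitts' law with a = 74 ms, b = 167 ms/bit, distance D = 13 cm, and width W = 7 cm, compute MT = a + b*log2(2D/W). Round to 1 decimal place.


MT = 74 + 167 * log2(2*13/7)
2D/W = 3.714286
log2(3.714286) = 1.8931
MT = 74 + 167 * 1.8931
= 390.1 ms


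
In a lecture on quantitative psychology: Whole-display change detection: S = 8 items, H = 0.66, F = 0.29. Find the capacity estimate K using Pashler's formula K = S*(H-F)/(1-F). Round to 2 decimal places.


K = S * (H - F) / (1 - F)
H - F = 0.37
1 - F = 0.71
K = 8 * 0.37 / 0.71
= 4.17


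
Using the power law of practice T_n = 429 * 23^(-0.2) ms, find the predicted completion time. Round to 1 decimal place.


T_n = 429 * 23^(-0.2)
23^(-0.2) = 0.534139
T_n = 429 * 0.534139
= 229.1 ms


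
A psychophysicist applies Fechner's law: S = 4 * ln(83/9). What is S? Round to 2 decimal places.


S = 4 * ln(83/9)
I/I0 = 9.222222
ln(9.222222) = 2.2216
S = 4 * 2.2216
= 8.89


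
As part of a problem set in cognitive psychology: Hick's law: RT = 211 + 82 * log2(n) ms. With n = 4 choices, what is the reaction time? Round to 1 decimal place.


RT = 211 + 82 * log2(4)
log2(4) = 2.0
RT = 211 + 82 * 2.0
= 211 + 164.0
= 375.0 ms


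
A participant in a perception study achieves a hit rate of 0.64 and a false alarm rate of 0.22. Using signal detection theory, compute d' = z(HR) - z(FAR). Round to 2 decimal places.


d' = z(HR) - z(FAR)
z(0.64) = 0.3585
z(0.22) = -0.7722
d' = 0.3585 - -0.7722
= 1.13


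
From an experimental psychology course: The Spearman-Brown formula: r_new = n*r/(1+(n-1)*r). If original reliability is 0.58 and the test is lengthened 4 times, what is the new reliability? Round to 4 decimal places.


r_new = n*r / (1 + (n-1)*r)
Numerator = 4 * 0.58 = 2.32
Denominator = 1 + 3 * 0.58 = 2.74
r_new = 2.32 / 2.74
= 0.8467


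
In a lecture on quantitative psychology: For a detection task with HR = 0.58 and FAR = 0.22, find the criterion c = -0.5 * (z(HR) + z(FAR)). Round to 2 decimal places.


c = -0.5 * (z(HR) + z(FAR))
z(0.58) = 0.2019
z(0.22) = -0.7722
c = -0.5 * (0.2019 + -0.7722)
= -0.5 * -0.5703
= 0.29


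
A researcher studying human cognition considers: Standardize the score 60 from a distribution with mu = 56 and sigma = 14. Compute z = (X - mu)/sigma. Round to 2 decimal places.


z = (X - mu) / sigma
= (60 - 56) / 14
= 4 / 14
= 0.29


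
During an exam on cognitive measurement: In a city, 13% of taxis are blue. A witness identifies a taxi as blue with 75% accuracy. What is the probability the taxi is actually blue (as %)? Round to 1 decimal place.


P(blue | says blue) = P(says blue | blue)*P(blue) / [P(says blue | blue)*P(blue) + P(says blue | not blue)*P(not blue)]
Numerator = 0.75 * 0.13 = 0.0975
False identification = 0.25 * 0.87 = 0.2175
P = 0.0975 / (0.0975 + 0.2175)
= 0.0975 / 0.315
As percentage = 31.0


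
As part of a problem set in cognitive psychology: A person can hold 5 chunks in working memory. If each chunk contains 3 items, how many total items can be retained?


Total items = chunks * items_per_chunk
= 5 * 3
= 15


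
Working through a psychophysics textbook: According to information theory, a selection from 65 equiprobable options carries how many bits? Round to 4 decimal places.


H = log2(n)
H = log2(65)
= 6.0224


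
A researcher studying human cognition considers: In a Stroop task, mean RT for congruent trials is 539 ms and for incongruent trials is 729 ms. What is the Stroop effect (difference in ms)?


Stroop effect = RT(incongruent) - RT(congruent)
= 729 - 539
= 190 ms


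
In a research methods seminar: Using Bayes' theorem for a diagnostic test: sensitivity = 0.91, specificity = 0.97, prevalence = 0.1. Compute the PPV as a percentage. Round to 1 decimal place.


PPV = (sens * prev) / (sens * prev + (1-spec) * (1-prev))
Numerator = 0.91 * 0.1 = 0.091
P(positive and no disease) = (1 - spec) * (1 - prev) = (1 - 0.97) * (1 - 0.1) = 0.027
Denominator = 0.091 + 0.027 = 0.118
PPV = 0.091 / 0.118 = 0.771186
As percentage = 77.1


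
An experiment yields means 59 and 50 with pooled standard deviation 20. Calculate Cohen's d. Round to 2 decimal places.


Cohen's d = (M1 - M2) / S_pooled
= (59 - 50) / 20
= 9 / 20
= 0.45


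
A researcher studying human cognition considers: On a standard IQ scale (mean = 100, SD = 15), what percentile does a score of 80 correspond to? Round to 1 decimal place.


z = (IQ - mean) / SD
z = (80 - 100) / 15 = -1.3333
Percentile = Phi(-1.3333) * 100
Phi(-1.3333) = 0.091217
= 9.1


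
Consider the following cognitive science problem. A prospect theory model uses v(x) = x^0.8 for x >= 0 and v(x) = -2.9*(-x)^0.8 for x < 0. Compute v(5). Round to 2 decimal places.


Since x = 5 >= 0, use v(x) = x^0.8
5^0.8 = 3.6239
v(5) = 3.62


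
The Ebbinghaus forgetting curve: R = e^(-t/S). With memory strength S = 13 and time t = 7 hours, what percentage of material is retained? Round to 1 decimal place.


R = e^(-t/S)
-t/S = -7/13 = -0.538462
R = e^(-0.538462) = 0.583645
Percentage = 0.583645 * 100
= 58.4


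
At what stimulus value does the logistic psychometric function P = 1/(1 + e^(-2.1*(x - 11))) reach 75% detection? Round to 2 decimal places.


At P = 0.75: 0.75 = 1/(1 + e^(-k*(x-x0)))
Solving: e^(-k*(x-x0)) = 1/3
x = x0 + ln(3)/k
ln(3) = 1.0986
x = 11 + 1.0986/2.1
= 11 + 0.5231
= 11.52


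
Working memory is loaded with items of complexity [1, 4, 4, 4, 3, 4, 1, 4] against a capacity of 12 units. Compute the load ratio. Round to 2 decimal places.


Total complexity = 1 + 4 + 4 + 4 + 3 + 4 + 1 + 4 = 25
Load = total / capacity = 25 / 12
= 2.08


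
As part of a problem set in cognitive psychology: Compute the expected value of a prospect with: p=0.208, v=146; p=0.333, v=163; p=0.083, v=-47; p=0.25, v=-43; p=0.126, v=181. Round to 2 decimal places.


EU = sum(p_i * v_i)
0.208 * 146 = 30.368
0.333 * 163 = 54.279
0.083 * -47 = -3.901
0.25 * -43 = -10.75
0.126 * 181 = 22.806
EU = 30.368 + 54.279 + -3.901 + -10.75 + 22.806
= 92.80


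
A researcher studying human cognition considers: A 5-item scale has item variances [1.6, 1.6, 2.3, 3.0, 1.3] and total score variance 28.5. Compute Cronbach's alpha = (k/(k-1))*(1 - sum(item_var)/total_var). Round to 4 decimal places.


alpha = (k/(k-1)) * (1 - sum(s_i^2)/s_total^2)
sum(item variances) = 9.8
k/(k-1) = 5/4 = 1.25
1 - 9.8/28.5 = 1 - 0.34386 = 0.65614
alpha = 1.25 * 0.65614
= 0.8202


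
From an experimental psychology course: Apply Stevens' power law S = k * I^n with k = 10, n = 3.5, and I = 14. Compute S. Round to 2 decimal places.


S = 10 * 14^3.5
14^3.5 = 10267.1079
S = 10 * 10267.1079
= 102671.08


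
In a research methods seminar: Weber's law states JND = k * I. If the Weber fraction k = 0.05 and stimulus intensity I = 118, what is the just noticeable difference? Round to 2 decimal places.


JND = k * I
JND = 0.05 * 118
= 5.90


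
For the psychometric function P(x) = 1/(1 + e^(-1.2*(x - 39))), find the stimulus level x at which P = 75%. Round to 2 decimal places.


At P = 0.75: 0.75 = 1/(1 + e^(-k*(x-x0)))
Solving: e^(-k*(x-x0)) = 1/3
x = x0 + ln(3)/k
ln(3) = 1.0986
x = 39 + 1.0986/1.2
= 39 + 0.9155
= 39.92


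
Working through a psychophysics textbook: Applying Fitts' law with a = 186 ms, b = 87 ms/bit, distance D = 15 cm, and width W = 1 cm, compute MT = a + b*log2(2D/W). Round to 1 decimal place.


MT = 186 + 87 * log2(2*15/1)
2D/W = 30.0
log2(30.0) = 4.9069
MT = 186 + 87 * 4.9069
= 612.9 ms


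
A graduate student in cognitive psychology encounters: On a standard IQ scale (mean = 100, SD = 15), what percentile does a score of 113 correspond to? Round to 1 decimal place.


z = (IQ - mean) / SD
z = (113 - 100) / 15 = 0.8667
Percentile = Phi(0.8667) * 100
Phi(0.8667) = 0.806947
= 80.7


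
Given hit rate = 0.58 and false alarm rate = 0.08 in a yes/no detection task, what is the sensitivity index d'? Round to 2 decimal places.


d' = z(HR) - z(FAR)
z(0.58) = 0.2019
z(0.08) = -1.4051
d' = 0.2019 - -1.4051
= 1.61


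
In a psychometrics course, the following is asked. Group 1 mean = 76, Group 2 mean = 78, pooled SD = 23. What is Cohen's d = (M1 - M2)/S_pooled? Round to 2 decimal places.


Cohen's d = (M1 - M2) / S_pooled
= (76 - 78) / 23
= -2 / 23
= -0.09


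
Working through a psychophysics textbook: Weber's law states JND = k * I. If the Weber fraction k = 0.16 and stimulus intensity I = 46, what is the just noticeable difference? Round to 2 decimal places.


JND = k * I
JND = 0.16 * 46
= 7.36


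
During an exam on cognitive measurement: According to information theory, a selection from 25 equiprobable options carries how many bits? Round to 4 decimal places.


H = log2(n)
H = log2(25)
= 4.6439


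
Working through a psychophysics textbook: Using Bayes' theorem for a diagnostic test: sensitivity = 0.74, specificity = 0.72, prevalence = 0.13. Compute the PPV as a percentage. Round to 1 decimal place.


PPV = (sens * prev) / (sens * prev + (1-spec) * (1-prev))
Numerator = 0.74 * 0.13 = 0.0962
P(positive and no disease) = (1 - spec) * (1 - prev) = (1 - 0.72) * (1 - 0.13) = 0.2436
Denominator = 0.0962 + 0.2436 = 0.3398
PPV = 0.0962 / 0.3398 = 0.283108
As percentage = 28.3


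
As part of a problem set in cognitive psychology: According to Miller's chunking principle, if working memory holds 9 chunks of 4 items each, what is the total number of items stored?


Total items = chunks * items_per_chunk
= 9 * 4
= 36


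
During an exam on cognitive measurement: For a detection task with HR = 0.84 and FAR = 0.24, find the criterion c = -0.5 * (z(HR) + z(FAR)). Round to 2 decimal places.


c = -0.5 * (z(HR) + z(FAR))
z(0.84) = 0.9945
z(0.24) = -0.7063
c = -0.5 * (0.9945 + -0.7063)
= -0.5 * 0.2882
= -0.14


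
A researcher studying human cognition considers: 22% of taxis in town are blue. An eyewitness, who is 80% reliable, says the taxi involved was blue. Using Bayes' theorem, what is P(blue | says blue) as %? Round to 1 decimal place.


P(blue | says blue) = P(says blue | blue)*P(blue) / [P(says blue | blue)*P(blue) + P(says blue | not blue)*P(not blue)]
Numerator = 0.8 * 0.22 = 0.176
False identification = 0.2 * 0.78 = 0.156
P = 0.176 / (0.176 + 0.156)
= 0.176 / 0.332
As percentage = 53.0


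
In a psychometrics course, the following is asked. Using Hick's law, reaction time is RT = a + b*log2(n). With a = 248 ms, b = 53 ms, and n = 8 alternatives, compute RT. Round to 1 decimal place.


RT = 248 + 53 * log2(8)
log2(8) = 3.0
RT = 248 + 53 * 3.0
= 248 + 159.0
= 407.0 ms


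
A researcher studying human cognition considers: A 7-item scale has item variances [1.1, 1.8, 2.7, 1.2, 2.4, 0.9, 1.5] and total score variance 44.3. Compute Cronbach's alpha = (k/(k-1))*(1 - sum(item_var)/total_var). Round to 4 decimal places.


alpha = (k/(k-1)) * (1 - sum(s_i^2)/s_total^2)
sum(item variances) = 11.6
k/(k-1) = 7/6 = 1.166667
1 - 11.6/44.3 = 1 - 0.261851 = 0.738149
alpha = 1.166667 * 0.738149
= 0.8612


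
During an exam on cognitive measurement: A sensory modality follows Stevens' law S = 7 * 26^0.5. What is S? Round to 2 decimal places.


S = 7 * 26^0.5
26^0.5 = 5.099
S = 7 * 5.099
= 35.69


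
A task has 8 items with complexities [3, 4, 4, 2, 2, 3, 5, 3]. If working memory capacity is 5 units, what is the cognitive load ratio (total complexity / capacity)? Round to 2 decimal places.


Total complexity = 3 + 4 + 4 + 2 + 2 + 3 + 5 + 3 = 26
Load = total / capacity = 26 / 5
= 5.20


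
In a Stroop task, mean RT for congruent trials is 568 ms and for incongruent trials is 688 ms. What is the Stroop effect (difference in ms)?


Stroop effect = RT(incongruent) - RT(congruent)
= 688 - 568
= 120 ms


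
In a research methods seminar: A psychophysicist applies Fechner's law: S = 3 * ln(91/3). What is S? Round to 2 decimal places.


S = 3 * ln(91/3)
I/I0 = 30.333333
ln(30.333333) = 3.4122
S = 3 * 3.4122
= 10.24


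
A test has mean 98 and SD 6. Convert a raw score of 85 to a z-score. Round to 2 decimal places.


z = (X - mu) / sigma
= (85 - 98) / 6
= -13 / 6
= -2.17


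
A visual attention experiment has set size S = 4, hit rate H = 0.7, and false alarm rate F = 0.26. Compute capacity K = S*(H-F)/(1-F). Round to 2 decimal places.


K = S * (H - F) / (1 - F)
H - F = 0.44
1 - F = 0.74
K = 4 * 0.44 / 0.74
= 2.38


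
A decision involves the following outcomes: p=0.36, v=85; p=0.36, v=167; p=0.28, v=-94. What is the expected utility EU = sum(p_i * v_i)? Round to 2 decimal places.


EU = sum(p_i * v_i)
0.36 * 85 = 30.6
0.36 * 167 = 60.12
0.28 * -94 = -26.32
EU = 30.6 + 60.12 + -26.32
= 64.40


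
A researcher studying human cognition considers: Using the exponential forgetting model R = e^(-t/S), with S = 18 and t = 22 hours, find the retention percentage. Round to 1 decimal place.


R = e^(-t/S)
-t/S = -22/18 = -1.222222
R = e^(-1.222222) = 0.294575
Percentage = 0.294575 * 100
= 29.5


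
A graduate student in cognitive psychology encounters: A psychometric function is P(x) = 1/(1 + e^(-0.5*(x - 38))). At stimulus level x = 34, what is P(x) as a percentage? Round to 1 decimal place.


P(x) = 1/(1 + e^(-0.5*(34 - 38)))
Exponent = -0.5 * -4 = 2.0
e^(2.0) = 7.389056
P = 1/(1 + 7.389056) = 0.119203
Percentage = 11.9


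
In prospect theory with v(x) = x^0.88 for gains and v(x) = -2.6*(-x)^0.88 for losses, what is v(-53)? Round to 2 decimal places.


Since x = -53 < 0, use v(x) = -lambda*(-x)^alpha
(-x) = 53
53^0.88 = 32.9126
v(-53) = -2.6 * 32.9126
= -85.57


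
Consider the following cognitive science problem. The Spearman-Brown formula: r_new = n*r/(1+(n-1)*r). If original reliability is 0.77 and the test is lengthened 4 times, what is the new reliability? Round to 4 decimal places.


r_new = n*r / (1 + (n-1)*r)
Numerator = 4 * 0.77 = 3.08
Denominator = 1 + 3 * 0.77 = 3.31
r_new = 3.08 / 3.31
= 0.9305
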